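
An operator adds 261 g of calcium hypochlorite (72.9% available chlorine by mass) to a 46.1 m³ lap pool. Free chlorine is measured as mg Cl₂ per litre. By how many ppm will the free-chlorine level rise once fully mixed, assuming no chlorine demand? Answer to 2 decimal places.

4.13 ppm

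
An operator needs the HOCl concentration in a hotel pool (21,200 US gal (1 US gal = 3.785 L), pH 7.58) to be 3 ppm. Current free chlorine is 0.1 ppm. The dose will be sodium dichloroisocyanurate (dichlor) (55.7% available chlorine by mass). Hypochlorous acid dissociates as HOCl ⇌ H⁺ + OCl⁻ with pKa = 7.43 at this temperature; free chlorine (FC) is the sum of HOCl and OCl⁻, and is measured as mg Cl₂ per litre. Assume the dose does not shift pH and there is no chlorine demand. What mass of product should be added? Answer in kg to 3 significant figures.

Volume: 21,200 US gal × 3.785 L/gal = 80,242 L.
[OCl⁻]/[HOCl] = 10^(pH − pKa) = 10^(7.58 − 7.43) = 1.413; fraction as HOCl = 1/(1 + 1.413) = 0.4145.
Free chlorine required for 3 ppm HOCl: 3 / 0.4145 = 7.238 ppm.
FC to add: 7.238 − 0.1 = 7.138 mg/L as Cl₂.
Cl₂ equivalent: 7.138 mg/L × 80,242 L = 572.7 g.
Product at 55.7% available Cl: 572.7 / 0.557 = 1028 g.

1.03 kg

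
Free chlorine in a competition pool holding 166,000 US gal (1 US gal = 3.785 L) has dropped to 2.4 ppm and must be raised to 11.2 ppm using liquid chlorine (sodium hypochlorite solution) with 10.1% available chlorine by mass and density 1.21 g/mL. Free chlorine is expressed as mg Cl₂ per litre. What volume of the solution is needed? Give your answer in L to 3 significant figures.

45.2 L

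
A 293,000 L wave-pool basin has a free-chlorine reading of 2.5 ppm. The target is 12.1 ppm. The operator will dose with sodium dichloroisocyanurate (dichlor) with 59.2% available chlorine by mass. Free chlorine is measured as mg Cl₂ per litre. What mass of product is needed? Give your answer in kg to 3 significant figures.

4.75 kg

Chlorine deficit: 12.1 − 2.5 = 9.6 ppm = 9.6 mg/L as Cl₂.
Cl₂ equivalent needed: 9.6 mg/L × 293,000 L = 2,813,000 mg = 2813 g.
Product at 59.2% available chlorine: 2813 / 0.592 = 4751 g.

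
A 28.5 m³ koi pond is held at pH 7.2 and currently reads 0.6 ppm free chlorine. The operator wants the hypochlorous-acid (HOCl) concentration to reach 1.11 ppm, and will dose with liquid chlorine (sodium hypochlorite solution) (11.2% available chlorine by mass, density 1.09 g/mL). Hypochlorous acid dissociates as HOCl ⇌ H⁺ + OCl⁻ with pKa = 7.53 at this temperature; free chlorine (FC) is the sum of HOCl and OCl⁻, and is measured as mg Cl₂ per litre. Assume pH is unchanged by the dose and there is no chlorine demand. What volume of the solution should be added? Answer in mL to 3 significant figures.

240 mL

Volume: 28.5 m³ = 28,500 L.
[OCl⁻]/[HOCl] = 10^(pH − pKa) = 10^(7.2 − 7.53) = 0.4677; fraction as HOCl = 1/(1 + 0.4677) = 0.6813.
Free chlorine required for 1.11 ppm HOCl: 1.11 / 0.6813 = 1.629 ppm.
FC to add: 1.629 − 0.6 = 1.029 mg/L as Cl₂.
Cl₂ equivalent: 1.029 mg/L × 28,500 L = 29.33 g.
Product at 11.2% available Cl: 29.33 / 0.112 = 261.9 g.
Volume: 261.9 g ÷ 1.09 g/mL = 240.3 mL.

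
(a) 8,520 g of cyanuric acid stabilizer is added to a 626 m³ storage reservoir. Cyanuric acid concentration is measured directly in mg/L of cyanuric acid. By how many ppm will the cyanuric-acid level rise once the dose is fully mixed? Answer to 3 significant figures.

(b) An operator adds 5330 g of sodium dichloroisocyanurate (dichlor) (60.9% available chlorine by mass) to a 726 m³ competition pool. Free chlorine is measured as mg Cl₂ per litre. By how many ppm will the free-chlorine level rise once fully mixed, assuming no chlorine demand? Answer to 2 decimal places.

(a) 13.6 ppm; (b) 4.47 ppm

(a) Volume: 626 m³ = 626,000 L.
(a) Rise: 8,520 g / 626,000 L × 1000 = 13.61 mg/L.

(b) Volume: 726 m³ = 726,000 L.
(b) Available chlorine delivered: 5330 g × 0.609 = 3246 g as Cl₂.
(b) Concentration rise: 3246 g / 726,000 L = 4.471 mg/L = 4.47 ppm.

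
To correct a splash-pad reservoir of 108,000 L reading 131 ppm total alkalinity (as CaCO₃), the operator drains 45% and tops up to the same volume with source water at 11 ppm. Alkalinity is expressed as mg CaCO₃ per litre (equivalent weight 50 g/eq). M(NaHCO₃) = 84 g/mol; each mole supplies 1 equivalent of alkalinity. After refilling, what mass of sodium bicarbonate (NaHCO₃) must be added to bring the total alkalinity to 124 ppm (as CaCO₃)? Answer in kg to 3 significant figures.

8.53 kg

After draining 45% and refilling: 131 × 0.55 + 11 × 0.45 = 77 ppm.
Deficit to target: 124 − 77 = 47 mg/L.
As CaCO₃: 47 mg/L × 108,000 L = 5076 g; ÷ 50 g/eq ÷ 1 = 101.5 mol NaHCO₃.
Mass: 101.5 × 84 = 8528 g.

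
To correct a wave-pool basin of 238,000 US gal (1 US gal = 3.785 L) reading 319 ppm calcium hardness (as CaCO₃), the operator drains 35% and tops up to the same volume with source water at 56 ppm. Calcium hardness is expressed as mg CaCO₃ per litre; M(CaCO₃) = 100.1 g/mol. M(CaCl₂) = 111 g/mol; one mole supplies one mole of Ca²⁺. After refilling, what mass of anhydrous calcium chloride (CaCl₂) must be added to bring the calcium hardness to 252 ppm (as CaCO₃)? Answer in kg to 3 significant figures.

25.0 kg

Volume: 238,000 US gal × 3.785 L/gal = 900,830 L.
After draining 35% and refilling: 319 × 0.65 + 56 × 0.35 = 226.95 ppm.
Deficit to target: 252 − 226.95 = 25.05 mg/L.
As CaCO₃: 25.05 mg/L × 900,830 L = 22,570 g; ÷ 100.1 = 225.4 mol Ca²⁺.
Mass: 225.4 × 111 = 25,020 g.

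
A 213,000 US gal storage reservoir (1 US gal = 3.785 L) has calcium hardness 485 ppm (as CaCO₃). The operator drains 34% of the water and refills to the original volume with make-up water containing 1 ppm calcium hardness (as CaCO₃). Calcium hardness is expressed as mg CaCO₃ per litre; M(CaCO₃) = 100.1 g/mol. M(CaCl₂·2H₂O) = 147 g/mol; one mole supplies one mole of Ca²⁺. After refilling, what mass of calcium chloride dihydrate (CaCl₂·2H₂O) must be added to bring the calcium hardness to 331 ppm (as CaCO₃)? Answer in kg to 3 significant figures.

12.5 kg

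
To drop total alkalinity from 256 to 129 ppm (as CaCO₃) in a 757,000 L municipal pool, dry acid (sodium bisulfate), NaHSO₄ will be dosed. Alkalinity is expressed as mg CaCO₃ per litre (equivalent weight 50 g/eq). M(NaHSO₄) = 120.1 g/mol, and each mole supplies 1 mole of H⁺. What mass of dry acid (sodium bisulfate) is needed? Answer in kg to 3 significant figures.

231 kg

Alkalinity to neutralize: (256 − 129) = 127 mg/L as CaCO₃ × 757,000 L = 96,140 g as CaCO₃.
Equivalents of H⁺ required: 96,140 ÷ 50 g/eq = 1923 eq = 1923 mol NaHSO₄.
Mass of NaHSO₄: 1923 × 120.1 = 230,900 g.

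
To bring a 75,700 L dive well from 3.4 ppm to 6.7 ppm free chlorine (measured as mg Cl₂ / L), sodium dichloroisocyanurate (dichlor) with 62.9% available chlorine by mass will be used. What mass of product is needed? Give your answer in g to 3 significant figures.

Chlorine deficit: 6.7 − 3.4 = 3.3 ppm = 3.3 mg/L as Cl₂.
Cl₂ equivalent needed: 3.3 mg/L × 75,700 L = 249,800 mg = 249.8 g.
Product at 62.9% available chlorine: 249.8 / 0.629 = 397.2 g.

397 g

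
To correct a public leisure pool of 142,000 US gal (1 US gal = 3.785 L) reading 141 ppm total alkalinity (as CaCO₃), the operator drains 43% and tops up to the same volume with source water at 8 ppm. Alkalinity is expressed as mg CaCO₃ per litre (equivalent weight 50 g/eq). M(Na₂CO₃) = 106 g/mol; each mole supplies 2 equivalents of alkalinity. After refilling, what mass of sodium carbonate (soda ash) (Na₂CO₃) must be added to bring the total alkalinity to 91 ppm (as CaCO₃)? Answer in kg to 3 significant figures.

4.10 kg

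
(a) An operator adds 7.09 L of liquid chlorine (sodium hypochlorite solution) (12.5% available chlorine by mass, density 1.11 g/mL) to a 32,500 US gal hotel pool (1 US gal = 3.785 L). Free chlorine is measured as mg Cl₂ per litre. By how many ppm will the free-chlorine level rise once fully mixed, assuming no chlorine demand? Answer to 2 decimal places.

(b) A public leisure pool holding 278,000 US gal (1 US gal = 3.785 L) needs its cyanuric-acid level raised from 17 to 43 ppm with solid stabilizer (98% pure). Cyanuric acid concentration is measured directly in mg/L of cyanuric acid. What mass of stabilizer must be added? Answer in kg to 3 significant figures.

(a) 8.00 ppm; (b) 27.9 kg

(a) Volume: 32,500 US gal × 3.785 L/gal = 123,012 L.
(a) Mass of solution: 7.09 L × 1000 mL/L × 1.11 g/mL = 7870 g.
(a) Available chlorine delivered: 7870 g × 0.125 = 983.7 g as Cl₂.
(a) Concentration rise: 983.7 g / 123,012 L = 7.997 mg/L = 8.00 ppm.

(b) Volume: 278,000 US gal × 3.785 L/gal = 1,052,230 L.
(b) CYA to add: (43 − 17) = 26 mg/L × 1,052,230 L = 27,360 g cyanuric acid.
(b) At 98% purity: 27,360 / 0.98 = 27,920 g product.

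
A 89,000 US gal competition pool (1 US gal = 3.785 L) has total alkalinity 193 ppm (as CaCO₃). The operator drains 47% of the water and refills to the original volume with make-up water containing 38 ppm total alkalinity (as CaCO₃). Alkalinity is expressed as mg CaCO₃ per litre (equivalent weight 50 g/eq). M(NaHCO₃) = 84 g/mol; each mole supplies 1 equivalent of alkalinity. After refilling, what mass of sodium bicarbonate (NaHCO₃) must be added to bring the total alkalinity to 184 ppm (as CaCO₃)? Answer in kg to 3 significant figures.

36.1 kg

Volume: 89,000 US gal × 3.785 L/gal = 336,865 L.
After draining 47% and refilling: 193 × 0.53 + 38 × 0.47 = 120.15 ppm.
Deficit to target: 184 − 120.15 = 63.85 mg/L.
As CaCO₃: 63.85 mg/L × 336,865 L = 21,510 g; ÷ 50 g/eq ÷ 1 = 430.2 mol NaHCO₃.
Mass: 430.2 × 84 = 36,130 g.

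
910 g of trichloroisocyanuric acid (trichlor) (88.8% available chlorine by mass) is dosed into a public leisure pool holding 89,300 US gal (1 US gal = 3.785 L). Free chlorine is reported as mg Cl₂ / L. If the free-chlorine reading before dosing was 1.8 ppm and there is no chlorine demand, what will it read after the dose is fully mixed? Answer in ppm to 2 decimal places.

Volume: 89,300 US gal × 3.785 L/gal = 338,000 L.
Available chlorine delivered: 910 g × 0.888 = 808.1 g as Cl₂.
Concentration rise: 808.1 g / 338,000 L = 2.391 mg/L = 2.39 ppm.
Final FC: 1.8 + 2.39 = 4.19 ppm.

4.19 ppm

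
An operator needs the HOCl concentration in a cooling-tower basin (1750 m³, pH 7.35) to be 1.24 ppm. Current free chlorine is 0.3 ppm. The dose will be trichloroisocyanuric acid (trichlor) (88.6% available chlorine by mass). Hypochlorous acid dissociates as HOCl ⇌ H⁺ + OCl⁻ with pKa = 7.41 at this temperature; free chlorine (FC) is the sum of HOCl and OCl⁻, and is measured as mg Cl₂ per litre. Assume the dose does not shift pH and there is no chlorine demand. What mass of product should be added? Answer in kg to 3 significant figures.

3.99 kg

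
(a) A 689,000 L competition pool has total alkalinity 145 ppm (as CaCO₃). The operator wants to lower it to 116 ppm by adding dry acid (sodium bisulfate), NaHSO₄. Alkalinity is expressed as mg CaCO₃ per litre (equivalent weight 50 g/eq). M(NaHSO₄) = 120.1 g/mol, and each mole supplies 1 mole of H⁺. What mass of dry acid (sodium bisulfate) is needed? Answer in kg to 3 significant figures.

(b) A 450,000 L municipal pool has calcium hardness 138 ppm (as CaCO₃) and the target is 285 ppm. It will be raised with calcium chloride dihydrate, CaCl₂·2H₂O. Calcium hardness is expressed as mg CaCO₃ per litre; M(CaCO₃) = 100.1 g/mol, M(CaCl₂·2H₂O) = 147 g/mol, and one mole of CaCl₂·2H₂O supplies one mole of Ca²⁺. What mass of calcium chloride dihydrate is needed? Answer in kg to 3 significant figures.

(a) 48.0 kg; (b) 97.1 kg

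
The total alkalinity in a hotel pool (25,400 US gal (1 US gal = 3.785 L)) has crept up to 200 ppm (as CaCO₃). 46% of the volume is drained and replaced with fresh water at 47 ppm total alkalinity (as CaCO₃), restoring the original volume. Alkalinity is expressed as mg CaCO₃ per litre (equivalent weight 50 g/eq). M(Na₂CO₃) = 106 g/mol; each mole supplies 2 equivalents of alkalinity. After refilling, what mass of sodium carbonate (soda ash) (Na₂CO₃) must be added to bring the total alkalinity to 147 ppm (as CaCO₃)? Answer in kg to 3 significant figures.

Volume: 25,400 US gal × 3.785 L/gal = 96,139 L.
After draining 46% and refilling: 200 × 0.54 + 47 × 0.46 = 129.62 ppm.
Deficit to target: 147 − 129.62 = 17.38 mg/L.
As CaCO₃: 17.38 mg/L × 96,139 L = 1671 g; ÷ 50 g/eq ÷ 2 = 16.71 mol Na₂CO₃.
Mass: 16.71 × 106 = 1771 g.

1.77 kg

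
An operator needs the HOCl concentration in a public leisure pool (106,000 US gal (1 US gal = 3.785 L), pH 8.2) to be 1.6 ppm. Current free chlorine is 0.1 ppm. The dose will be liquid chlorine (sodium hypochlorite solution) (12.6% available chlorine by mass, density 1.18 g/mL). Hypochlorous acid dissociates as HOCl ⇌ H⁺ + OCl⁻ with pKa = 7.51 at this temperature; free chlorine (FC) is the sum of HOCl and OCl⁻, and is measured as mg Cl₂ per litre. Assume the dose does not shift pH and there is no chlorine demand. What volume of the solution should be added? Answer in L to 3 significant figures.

Volume: 106,000 US gal × 3.785 L/gal = 401,210 L.
[OCl⁻]/[HOCl] = 10^(pH − pKa) = 10^(8.2 − 7.51) = 4.898; fraction as HOCl = 1/(1 + 4.898) = 0.1696.
Free chlorine required for 1.6 ppm HOCl: 1.6 / 0.1696 = 9.436 ppm.
FC to add: 9.436 − 0.1 = 9.336 mg/L as Cl₂.
Cl₂ equivalent: 9.336 mg/L × 401,210 L = 3746 g.
Product at 12.6% available Cl: 3746 / 0.126 = 29,730 g.
Volume: 29,730 g ÷ 1.18 g/mL = 25,190 mL.

25.2 L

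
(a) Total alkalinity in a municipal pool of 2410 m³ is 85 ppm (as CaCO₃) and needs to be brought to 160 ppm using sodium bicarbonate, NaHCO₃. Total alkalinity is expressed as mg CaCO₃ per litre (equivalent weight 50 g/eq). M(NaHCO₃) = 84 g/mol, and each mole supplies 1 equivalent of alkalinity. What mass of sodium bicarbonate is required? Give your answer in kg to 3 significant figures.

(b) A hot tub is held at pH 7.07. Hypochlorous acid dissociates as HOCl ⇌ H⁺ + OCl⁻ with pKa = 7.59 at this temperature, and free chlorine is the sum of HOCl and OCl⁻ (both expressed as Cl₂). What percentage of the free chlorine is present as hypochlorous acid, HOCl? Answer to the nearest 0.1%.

(a) 304 kg; (b) 76.8%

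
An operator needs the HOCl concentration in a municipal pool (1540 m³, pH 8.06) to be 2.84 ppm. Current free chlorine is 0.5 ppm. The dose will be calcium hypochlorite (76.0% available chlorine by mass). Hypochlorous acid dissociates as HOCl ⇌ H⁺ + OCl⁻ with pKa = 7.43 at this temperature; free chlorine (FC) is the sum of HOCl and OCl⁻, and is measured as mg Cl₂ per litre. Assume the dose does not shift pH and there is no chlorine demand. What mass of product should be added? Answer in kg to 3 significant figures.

29.3 kg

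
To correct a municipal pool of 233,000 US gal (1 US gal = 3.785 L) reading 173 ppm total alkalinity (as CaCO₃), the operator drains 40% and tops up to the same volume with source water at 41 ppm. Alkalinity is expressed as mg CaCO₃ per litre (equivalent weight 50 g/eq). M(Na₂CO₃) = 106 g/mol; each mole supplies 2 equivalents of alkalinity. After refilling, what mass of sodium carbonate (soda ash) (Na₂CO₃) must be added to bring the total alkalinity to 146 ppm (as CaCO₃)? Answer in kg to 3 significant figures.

24.1 kg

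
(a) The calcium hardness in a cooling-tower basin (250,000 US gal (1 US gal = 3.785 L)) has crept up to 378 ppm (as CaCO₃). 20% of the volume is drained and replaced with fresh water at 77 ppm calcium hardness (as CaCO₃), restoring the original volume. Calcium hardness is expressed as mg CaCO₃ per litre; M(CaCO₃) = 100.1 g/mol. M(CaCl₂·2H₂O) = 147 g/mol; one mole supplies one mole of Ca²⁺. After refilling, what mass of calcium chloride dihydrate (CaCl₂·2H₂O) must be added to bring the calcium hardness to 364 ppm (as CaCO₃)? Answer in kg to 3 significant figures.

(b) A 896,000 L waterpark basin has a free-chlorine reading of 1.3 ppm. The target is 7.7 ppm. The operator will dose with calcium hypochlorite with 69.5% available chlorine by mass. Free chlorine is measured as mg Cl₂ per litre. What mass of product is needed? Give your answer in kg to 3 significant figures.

(a) 64.2 kg; (b) 8.25 kg

(a) Volume: 250,000 US gal × 3.785 L/gal = 946,250 L.
(a) After draining 20% and refilling: 378 × 0.80 + 77 × 0.20 = 317.8 ppm.
(a) Deficit to target: 364 − 317.8 = 46.2 mg/L.
(a) As CaCO₃: 46.2 mg/L × 946,250 L = 43,720 g; ÷ 100.1 = 436.7 mol Ca²⁺.
(a) Mass: 436.7 × 147 = 64,200 g.

(b) Chlorine deficit: 7.7 − 1.3 = 6.4 ppm = 6.4 mg/L as Cl₂.
(b) Cl₂ equivalent needed: 6.4 mg/L × 896,000 L = 5,734,000 mg = 5734 g.
(b) Product at 69.5% available chlorine: 5734 / 0.695 = 8251 g.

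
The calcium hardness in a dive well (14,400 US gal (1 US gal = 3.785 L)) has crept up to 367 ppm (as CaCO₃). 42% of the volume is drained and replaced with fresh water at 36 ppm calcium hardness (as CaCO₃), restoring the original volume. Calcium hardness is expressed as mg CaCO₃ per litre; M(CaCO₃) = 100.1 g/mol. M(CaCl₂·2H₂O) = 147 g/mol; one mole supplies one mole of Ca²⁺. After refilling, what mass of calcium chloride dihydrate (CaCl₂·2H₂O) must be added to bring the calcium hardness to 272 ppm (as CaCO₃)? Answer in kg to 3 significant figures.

Volume: 14,400 US gal × 3.785 L/gal = 54,504 L.
After draining 42% and refilling: 367 × 0.58 + 36 × 0.42 = 227.98 ppm.
Deficit to target: 272 − 227.98 = 44.02 mg/L.
As CaCO₃: 44.02 mg/L × 54,504 L = 2399 g; ÷ 100.1 = 23.97 mol Ca²⁺.
Mass: 23.97 × 147 = 3523 g.

3.52 kg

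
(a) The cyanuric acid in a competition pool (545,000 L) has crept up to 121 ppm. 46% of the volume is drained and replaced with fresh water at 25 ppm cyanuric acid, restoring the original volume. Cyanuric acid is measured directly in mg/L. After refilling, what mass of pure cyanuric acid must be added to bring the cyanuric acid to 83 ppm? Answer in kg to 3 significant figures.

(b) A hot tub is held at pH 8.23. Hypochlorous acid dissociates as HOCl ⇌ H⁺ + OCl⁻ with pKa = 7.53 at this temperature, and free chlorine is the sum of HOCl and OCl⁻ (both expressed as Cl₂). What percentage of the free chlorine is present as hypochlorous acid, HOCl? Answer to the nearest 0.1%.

(a) 3.36 kg; (b) 16.6%

(a) After draining 46% and refilling: 121 × 0.54 + 25 × 0.46 = 76.84 ppm.
(a) Deficit to target: 83 − 76.84 = 6.16 mg/L.
(a) Mass: 6.16 mg/L × 545,000 L = 3357 g cyanuric acid.

(b) [OCl⁻]/[HOCl] = 10^(pH − pKa) = 10^(8.23 − 7.53) = 10^0.70 = 5.012.
(b) Fraction as HOCl = 1 / (1 + 5.012) = 0.1663.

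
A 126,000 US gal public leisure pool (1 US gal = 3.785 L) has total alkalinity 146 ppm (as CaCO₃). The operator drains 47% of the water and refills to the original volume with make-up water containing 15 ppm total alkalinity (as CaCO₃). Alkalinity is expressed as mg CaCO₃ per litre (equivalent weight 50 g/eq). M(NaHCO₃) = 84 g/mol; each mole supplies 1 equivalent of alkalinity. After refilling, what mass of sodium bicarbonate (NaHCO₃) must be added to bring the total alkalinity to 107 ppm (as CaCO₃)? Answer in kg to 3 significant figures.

Volume: 126,000 US gal × 3.785 L/gal = 476,910 L.
After draining 47% and refilling: 146 × 0.53 + 15 × 0.47 = 84.43 ppm.
Deficit to target: 107 − 84.43 = 22.57 mg/L.
As CaCO₃: 22.57 mg/L × 476,910 L = 10,760 g; ÷ 50 g/eq ÷ 1 = 215.3 mol NaHCO₃.
Mass: 215.3 × 84 = 18,080 g.

18.1 kg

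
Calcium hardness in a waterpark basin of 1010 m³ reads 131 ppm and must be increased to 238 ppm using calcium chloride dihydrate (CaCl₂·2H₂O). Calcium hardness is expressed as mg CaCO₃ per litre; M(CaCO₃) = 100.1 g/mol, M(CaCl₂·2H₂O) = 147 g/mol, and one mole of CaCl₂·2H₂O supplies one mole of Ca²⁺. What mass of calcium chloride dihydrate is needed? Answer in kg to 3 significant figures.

159 kg

Volume: 1010 m³ = 1,010,000 L.
Hardness to add: (238 − 131) = 107 mg/L as CaCO₃ × 1,010,000 L = 108,100 g as CaCO₃.
Moles of Ca²⁺ (1 mol Ca²⁺ ≡ 1 mol CaCO₃): 108,100 / 100.1 g/mol = 1080 mol.
Mass of CaCl₂·2H₂O: 1080 × 147 = 158,700 g.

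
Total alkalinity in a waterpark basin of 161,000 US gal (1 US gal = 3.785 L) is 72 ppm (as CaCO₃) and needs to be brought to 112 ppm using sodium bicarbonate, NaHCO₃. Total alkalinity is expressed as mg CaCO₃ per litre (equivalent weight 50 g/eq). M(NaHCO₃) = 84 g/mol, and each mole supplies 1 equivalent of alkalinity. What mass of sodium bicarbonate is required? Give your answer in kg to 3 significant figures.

41.0 kg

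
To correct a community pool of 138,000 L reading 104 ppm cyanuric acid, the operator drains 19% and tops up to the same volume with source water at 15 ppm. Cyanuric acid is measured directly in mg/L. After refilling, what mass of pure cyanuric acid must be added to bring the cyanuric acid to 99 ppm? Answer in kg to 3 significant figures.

1.64 kg

After draining 19% and refilling: 104 × 0.81 + 15 × 0.19 = 87.09 ppm.
Deficit to target: 99 − 87.09 = 11.91 mg/L.
Mass: 11.91 mg/L × 138,000 L = 1644 g cyanuric acid.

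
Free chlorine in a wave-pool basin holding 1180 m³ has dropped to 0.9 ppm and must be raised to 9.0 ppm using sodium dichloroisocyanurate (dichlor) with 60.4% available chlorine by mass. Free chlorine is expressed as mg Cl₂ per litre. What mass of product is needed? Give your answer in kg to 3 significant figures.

Volume: 1180 m³ = 1,180,000 L.
Chlorine deficit: 9.0 − 0.9 = 8.1 ppm = 8.1 mg/L as Cl₂.
Cl₂ equivalent needed: 8.1 mg/L × 1,180,000 L = 9,558,000 mg = 9558 g.
Product at 60.4% available chlorine: 9558 / 0.604 = 15,820 g.

15.8 kg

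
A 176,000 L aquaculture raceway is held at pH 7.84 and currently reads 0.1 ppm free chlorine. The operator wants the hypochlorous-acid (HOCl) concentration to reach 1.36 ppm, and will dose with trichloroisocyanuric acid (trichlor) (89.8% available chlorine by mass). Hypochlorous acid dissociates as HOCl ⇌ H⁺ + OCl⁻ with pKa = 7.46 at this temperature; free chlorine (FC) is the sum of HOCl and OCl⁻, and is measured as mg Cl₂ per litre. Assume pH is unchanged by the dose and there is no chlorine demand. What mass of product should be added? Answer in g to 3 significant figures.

886 g

[OCl⁻]/[HOCl] = 10^(pH − pKa) = 10^(7.84 − 7.46) = 2.399; fraction as HOCl = 1/(1 + 2.399) = 0.2942.
Free chlorine required for 1.36 ppm HOCl: 1.36 / 0.2942 = 4.622 ppm.
FC to add: 4.622 − 0.1 = 4.522 mg/L as Cl₂.
Cl₂ equivalent: 4.522 mg/L × 176,000 L = 795.9 g.
Product at 89.8% available Cl: 795.9 / 0.898 = 886.4 g.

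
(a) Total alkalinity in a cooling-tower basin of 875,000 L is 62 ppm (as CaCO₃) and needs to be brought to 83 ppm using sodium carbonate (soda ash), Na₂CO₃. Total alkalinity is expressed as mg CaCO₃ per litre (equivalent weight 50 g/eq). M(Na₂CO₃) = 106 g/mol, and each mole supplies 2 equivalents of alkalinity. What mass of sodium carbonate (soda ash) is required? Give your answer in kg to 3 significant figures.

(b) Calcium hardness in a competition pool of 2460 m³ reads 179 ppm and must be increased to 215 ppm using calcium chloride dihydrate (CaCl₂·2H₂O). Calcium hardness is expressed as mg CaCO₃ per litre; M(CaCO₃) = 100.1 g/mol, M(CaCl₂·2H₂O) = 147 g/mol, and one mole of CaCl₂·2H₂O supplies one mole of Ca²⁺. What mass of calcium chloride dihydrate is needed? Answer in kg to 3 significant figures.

(a) 19.5 kg; (b) 130 kg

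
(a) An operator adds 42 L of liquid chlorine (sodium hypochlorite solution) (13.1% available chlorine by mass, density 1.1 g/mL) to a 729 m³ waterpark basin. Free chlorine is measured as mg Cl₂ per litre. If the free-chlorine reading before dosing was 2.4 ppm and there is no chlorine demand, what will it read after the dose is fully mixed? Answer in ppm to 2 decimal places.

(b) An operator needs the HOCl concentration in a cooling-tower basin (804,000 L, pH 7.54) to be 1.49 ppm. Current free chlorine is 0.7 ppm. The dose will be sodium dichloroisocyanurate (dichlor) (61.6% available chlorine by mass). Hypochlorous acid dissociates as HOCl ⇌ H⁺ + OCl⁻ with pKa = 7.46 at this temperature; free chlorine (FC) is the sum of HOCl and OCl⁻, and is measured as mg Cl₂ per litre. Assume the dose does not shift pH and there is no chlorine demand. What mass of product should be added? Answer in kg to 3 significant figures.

(a) 10.70 ppm; (b) 3.37 kg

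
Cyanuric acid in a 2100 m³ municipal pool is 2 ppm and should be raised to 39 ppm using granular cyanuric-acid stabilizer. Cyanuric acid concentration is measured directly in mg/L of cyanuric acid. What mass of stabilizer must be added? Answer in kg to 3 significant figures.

77.7 kg

Volume: 2100 m³ = 2,100,000 L.
CYA to add: (39 − 2) = 37 mg/L × 2,100,000 L = 77,700 g cyanuric acid.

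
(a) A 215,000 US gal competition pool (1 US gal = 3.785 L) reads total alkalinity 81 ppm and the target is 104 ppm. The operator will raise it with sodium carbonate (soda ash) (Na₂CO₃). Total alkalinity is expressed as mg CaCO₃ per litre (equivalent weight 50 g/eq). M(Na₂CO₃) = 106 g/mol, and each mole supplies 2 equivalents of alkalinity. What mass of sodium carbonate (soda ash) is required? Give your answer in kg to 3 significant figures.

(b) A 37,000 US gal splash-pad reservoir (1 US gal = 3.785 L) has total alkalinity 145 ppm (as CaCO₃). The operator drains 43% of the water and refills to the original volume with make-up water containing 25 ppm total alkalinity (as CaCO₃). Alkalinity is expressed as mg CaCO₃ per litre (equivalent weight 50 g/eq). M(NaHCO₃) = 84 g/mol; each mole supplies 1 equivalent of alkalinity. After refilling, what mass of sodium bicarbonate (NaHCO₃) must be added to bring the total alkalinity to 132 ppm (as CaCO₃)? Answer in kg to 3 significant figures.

(a) 19.8 kg; (b) 9.08 kg

(a) Volume: 215,000 US gal × 3.785 L/gal = 813,775 L.
(a) Alkalinity to add: (104 − 81) = 23 mg/L as CaCO₃ × 813,775 L = 18,720 g as CaCO₃.
(a) Equivalents: 18,720 g ÷ 50 g/eq = 374.3 eq.
(a) Each mole of Na₂CO₃ supplies 2 eq, so 374.3 / 2 = 187.2 mol.
(a) Mass: 187.2 mol × 106 g/mol = 19,840 g.

(b) Volume: 37,000 US gal × 3.785 L/gal = 140,045 L.
(b) After draining 43% and refilling: 145 × 0.57 + 25 × 0.43 = 93.4 ppm.
(b) Deficit to target: 132 − 93.4 = 38.6 mg/L.
(b) As CaCO₃: 38.6 mg/L × 140,045 L = 5406 g; ÷ 50 g/eq ÷ 1 = 108.1 mol NaHCO₃.
(b) Mass: 108.1 × 84 = 9082 g.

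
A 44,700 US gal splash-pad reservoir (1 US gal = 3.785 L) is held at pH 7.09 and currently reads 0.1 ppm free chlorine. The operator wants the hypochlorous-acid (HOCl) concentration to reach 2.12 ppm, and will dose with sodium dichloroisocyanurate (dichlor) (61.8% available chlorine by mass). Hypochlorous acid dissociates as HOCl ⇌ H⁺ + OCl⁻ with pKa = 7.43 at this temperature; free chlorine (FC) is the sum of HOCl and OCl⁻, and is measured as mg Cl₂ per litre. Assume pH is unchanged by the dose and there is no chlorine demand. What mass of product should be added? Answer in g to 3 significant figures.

818 g

Volume: 44,700 US gal × 3.785 L/gal = 169,190 L.
[OCl⁻]/[HOCl] = 10^(pH − pKa) = 10^(7.09 − 7.43) = 0.4571; fraction as HOCl = 1/(1 + 0.4571) = 0.6863.
Free chlorine required for 2.12 ppm HOCl: 2.12 / 0.6863 = 3.089 ppm.
FC to add: 3.089 − 0.1 = 2.989 mg/L as Cl₂.
Cl₂ equivalent: 2.989 mg/L × 169,190 L = 505.7 g.
Product at 61.8% available Cl: 505.7 / 0.618 = 818.3 g.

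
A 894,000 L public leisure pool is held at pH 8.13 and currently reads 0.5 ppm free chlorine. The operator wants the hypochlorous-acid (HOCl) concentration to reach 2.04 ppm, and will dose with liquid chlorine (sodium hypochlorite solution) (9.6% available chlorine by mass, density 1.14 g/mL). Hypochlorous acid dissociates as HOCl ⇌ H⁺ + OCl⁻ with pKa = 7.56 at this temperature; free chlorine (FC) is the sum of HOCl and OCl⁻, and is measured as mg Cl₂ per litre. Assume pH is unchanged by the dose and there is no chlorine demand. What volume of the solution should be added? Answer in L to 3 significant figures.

[OCl⁻]/[HOCl] = 10^(pH − pKa) = 10^(8.13 − 7.56) = 3.715; fraction as HOCl = 1/(1 + 3.715) = 0.2121.
Free chlorine required for 2.04 ppm HOCl: 2.04 / 0.2121 = 9.619 ppm.
FC to add: 9.619 − 0.5 = 9.119 mg/L as Cl₂.
Cl₂ equivalent: 9.119 mg/L × 894,000 L = 8153 g.
Product at 9.6% available Cl: 8153 / 0.096 = 84,920 g.
Volume: 84,920 g ÷ 1.14 g/mL = 74,490 mL.

74.5 L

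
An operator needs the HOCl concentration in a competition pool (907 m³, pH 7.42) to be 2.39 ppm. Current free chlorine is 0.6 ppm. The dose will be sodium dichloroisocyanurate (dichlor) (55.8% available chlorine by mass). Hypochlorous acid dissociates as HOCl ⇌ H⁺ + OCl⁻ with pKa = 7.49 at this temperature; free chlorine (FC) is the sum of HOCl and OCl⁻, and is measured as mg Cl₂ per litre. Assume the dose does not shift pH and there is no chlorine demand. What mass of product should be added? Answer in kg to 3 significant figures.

Volume: 907 m³ = 907,000 L.
[OCl⁻]/[HOCl] = 10^(pH − pKa) = 10^(7.42 − 7.49) = 0.8511; fraction as HOCl = 1/(1 + 0.8511) = 0.5402.
Free chlorine required for 2.39 ppm HOCl: 2.39 / 0.5402 = 4.424 ppm.
FC to add: 4.424 − 0.6 = 3.824 mg/L as Cl₂.
Cl₂ equivalent: 3.824 mg/L × 907,000 L = 3469 g.
Product at 55.8% available Cl: 3469 / 0.558 = 6216 g.

6.22 kg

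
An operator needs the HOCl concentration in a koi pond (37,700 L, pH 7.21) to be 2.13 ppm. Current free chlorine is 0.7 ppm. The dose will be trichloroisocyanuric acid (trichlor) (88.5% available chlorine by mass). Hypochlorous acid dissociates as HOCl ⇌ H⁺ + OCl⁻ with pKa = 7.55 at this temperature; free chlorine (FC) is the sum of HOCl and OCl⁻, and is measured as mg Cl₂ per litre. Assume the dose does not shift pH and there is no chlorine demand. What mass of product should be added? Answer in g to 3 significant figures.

102 g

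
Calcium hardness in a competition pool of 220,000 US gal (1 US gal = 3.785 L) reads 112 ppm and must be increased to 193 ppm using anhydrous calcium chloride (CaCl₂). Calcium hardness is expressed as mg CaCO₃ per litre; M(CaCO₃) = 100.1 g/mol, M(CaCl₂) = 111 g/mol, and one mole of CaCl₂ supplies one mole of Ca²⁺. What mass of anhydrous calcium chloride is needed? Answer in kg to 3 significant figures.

74.8 kg

Volume: 220,000 US gal × 3.785 L/gal = 832,700 L.
Hardness to add: (193 − 112) = 81 mg/L as CaCO₃ × 832,700 L = 67,450 g as CaCO₃.
Moles of Ca²⁺ (1 mol Ca²⁺ ≡ 1 mol CaCO₃): 67,450 / 100.1 g/mol = 673.8 mol.
Mass of CaCl₂: 673.8 × 111 = 74,790 g.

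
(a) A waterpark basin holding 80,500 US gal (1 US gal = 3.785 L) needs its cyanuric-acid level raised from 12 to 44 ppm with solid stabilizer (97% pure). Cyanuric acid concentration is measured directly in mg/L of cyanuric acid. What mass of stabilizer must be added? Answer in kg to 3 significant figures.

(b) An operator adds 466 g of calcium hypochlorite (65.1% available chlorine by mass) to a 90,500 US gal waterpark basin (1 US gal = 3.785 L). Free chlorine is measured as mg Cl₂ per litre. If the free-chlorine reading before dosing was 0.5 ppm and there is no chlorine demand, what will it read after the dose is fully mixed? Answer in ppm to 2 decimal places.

(a) Volume: 80,500 US gal × 3.785 L/gal = 304,692 L.
(a) CYA to add: (44 − 12) = 32 mg/L × 304,692 L = 9750 g cyanuric acid.
(a) At 97% purity: 9750 / 0.97 = 10,050 g product.

(b) Volume: 90,500 US gal × 3.785 L/gal = 342,542 L.
(b) Available chlorine delivered: 466 g × 0.651 = 303.4 g as Cl₂.
(b) Concentration rise: 303.4 g / 342,542 L = 0.8856 mg/L = 0.89 ppm.
(b) Final FC: 0.5 + 0.89 = 1.39 ppm.

(a) 10.1 kg; (b) 1.39 ppm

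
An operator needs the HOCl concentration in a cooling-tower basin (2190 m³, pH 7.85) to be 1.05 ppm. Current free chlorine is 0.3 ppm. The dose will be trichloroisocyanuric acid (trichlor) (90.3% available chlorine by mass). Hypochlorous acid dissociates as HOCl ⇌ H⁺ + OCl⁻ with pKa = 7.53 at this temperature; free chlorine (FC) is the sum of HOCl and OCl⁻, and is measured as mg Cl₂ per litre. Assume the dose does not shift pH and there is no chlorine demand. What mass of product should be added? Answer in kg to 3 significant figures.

7.14 kg

Volume: 2190 m³ = 2,190,000 L.
[OCl⁻]/[HOCl] = 10^(pH − pKa) = 10^(7.85 − 7.53) = 2.089; fraction as HOCl = 1/(1 + 2.089) = 0.3237.
Free chlorine required for 1.05 ppm HOCl: 1.05 / 0.3237 = 3.244 ppm.
FC to add: 3.244 − 0.3 = 2.944 mg/L as Cl₂.
Cl₂ equivalent: 2.944 mg/L × 2,190,000 L = 6447 g.
Product at 90.3% available Cl: 6447 / 0.903 = 7139 g.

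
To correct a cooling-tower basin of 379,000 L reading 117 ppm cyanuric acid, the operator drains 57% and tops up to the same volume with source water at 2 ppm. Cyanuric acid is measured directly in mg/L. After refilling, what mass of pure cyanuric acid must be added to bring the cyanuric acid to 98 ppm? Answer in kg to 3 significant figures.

17.6 kg

After draining 57% and refilling: 117 × 0.43 + 2 × 0.57 = 51.45 ppm.
Deficit to target: 98 − 51.45 = 46.55 mg/L.
Mass: 46.55 mg/L × 379,000 L = 17,640 g cyanuric acid.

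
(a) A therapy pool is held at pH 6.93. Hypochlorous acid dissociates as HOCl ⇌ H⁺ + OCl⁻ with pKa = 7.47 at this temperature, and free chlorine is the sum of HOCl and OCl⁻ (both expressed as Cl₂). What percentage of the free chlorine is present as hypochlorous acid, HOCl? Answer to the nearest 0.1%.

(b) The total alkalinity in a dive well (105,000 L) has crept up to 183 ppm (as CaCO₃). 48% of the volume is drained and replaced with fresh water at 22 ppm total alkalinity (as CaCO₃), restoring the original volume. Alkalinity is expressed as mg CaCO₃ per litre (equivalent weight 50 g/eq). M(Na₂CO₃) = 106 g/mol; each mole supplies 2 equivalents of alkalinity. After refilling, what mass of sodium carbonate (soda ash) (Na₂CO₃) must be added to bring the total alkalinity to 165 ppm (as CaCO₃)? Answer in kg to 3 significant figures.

(a) 77.6%; (b) 6.60 kg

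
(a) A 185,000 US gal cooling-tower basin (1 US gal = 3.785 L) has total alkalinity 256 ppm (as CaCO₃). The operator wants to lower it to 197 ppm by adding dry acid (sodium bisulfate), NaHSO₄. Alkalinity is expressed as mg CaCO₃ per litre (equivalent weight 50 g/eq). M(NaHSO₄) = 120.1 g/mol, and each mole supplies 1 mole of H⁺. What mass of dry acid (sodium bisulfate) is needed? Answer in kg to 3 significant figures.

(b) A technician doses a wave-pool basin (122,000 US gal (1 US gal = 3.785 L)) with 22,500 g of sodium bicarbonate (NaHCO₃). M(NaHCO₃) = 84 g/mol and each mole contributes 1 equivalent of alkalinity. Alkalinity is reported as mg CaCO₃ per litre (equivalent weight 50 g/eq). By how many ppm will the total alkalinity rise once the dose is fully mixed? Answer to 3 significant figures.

(a) Volume: 185,000 US gal × 3.785 L/gal = 700,225 L.
(a) Alkalinity to neutralize: (256 − 197) = 59 mg/L as CaCO₃ × 700,225 L = 41,310 g as CaCO₃.
(a) Equivalents of H⁺ required: 41,310 ÷ 50 g/eq = 826.3 eq = 826.3 mol NaHSO₄.
(a) Mass of NaHSO₄: 826.3 × 120.1 = 99,230 g.

(b) Volume: 122,000 US gal × 3.785 L/gal = 461,770 L.
(b) Moles of NaHCO₃: 22,500 g ÷ 84 g/mol = 267.9 mol → 267.9 eq of alkalinity.
(b) As CaCO₃: 267.9 eq × 50 g/eq = 13,390 g.
(b) Rise: 13,390 g / 461,770 L × 1000 = 29 mg/L.

(a) 99.2 kg; (b) 29.0 ppm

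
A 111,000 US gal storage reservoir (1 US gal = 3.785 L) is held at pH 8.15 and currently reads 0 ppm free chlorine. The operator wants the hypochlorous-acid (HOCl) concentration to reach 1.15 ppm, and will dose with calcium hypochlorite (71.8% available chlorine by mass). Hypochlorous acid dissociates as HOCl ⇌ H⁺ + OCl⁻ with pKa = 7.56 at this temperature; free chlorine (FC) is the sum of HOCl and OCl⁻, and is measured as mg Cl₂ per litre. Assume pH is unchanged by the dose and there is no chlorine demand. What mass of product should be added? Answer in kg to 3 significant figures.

Volume: 111,000 US gal × 3.785 L/gal = 420,135 L.
[OCl⁻]/[HOCl] = 10^(pH − pKa) = 10^(8.15 − 7.56) = 3.89; fraction as HOCl = 1/(1 + 3.89) = 0.2045.
Free chlorine required for 1.15 ppm HOCl: 1.15 / 0.2045 = 5.624 ppm.
FC to add: 5.624 − 0 = 5.624 mg/L as Cl₂.
Cl₂ equivalent: 5.624 mg/L × 420,135 L = 2363 g.
Product at 71.8% available Cl: 2363 / 0.718 = 3291 g.

3.29 kg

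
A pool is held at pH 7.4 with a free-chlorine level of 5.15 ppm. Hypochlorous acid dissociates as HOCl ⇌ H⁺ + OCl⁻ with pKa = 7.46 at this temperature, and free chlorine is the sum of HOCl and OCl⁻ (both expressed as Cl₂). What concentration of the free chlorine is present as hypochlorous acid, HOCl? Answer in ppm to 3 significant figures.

2.75 ppm

[OCl⁻]/[HOCl] = 10^(pH − pKa) = 10^(7.4 − 7.46) = 10^-0.06 = 0.871.
Fraction as HOCl = 1 / (1 + 0.871) = 0.5345.
HOCl = 0.5345 × 5.15 ppm = 2.753 ppm.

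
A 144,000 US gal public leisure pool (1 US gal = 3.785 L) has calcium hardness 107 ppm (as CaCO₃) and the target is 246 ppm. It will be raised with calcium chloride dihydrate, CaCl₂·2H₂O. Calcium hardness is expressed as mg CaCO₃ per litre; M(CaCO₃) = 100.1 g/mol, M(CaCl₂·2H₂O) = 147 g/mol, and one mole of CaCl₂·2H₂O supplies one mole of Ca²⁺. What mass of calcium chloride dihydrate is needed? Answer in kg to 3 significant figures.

111 kg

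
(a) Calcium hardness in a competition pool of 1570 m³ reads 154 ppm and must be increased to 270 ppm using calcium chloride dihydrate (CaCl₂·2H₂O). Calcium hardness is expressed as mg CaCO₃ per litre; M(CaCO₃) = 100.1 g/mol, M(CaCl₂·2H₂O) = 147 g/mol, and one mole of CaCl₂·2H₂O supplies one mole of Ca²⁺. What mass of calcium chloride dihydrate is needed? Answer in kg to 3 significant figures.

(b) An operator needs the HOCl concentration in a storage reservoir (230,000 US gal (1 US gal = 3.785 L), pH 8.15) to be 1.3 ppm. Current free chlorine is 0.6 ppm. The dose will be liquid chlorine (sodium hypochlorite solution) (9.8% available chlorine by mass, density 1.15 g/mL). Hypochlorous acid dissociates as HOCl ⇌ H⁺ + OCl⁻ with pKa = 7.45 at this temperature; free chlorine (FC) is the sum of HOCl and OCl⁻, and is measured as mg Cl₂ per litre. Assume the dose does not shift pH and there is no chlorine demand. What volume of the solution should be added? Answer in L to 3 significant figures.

(a) Volume: 1570 m³ = 1,570,000 L.
(a) Hardness to add: (270 − 154) = 116 mg/L as CaCO₃ × 1,570,000 L = 182,100 g as CaCO₃.
(a) Moles of Ca²⁺ (1 mol Ca²⁺ ≡ 1 mol CaCO₃): 182,100 / 100.1 g/mol = 1819 mol.
(a) Mass of CaCl₂·2H₂O: 1819 × 147 = 267,400 g.

(b) Volume: 230,000 US gal × 3.785 L/gal = 870,550 L.
(b) [OCl⁻]/[HOCl] = 10^(pH − pKa) = 10^(8.15 − 7.45) = 5.012; fraction as HOCl = 1/(1 + 5.012) = 0.1663.
(b) Free chlorine required for 1.3 ppm HOCl: 1.3 / 0.1663 = 7.815 ppm.
(b) FC to add: 7.815 − 0.6 = 7.215 mg/L as Cl₂.
(b) Cl₂ equivalent: 7.215 mg/L × 870,550 L = 6281 g.
(b) Product at 9.8% available Cl: 6281 / 0.098 = 64,100 g.
(b) Volume: 64,100 g ÷ 1.15 g/mL = 55,740 mL.

(a) 267 kg; (b) 55.7 L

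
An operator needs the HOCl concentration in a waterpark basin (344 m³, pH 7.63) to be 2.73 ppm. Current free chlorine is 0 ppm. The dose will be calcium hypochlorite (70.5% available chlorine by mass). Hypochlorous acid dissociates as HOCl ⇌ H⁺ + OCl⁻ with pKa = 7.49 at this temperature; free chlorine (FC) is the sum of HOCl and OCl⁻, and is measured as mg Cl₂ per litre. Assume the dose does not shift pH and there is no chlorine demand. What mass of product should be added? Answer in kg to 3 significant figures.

Volume: 344 m³ = 344,000 L.
[OCl⁻]/[HOCl] = 10^(pH − pKa) = 10^(7.63 − 7.49) = 1.38; fraction as HOCl = 1/(1 + 1.38) = 0.4201.
Free chlorine required for 2.73 ppm HOCl: 2.73 / 0.4201 = 6.498 ppm.
FC to add: 6.498 − 0 = 6.498 mg/L as Cl₂.
Cl₂ equivalent: 6.498 mg/L × 344,000 L = 2235 g.
Product at 70.5% available Cl: 2235 / 0.705 = 3171 g.

3.17 kg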